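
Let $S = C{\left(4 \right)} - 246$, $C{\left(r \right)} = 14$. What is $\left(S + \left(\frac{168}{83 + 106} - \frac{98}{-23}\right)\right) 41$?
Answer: $- \frac{1925278}{207} \approx -9300.9$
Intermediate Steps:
$S = -232$ ($S = 14 - 246 = -232$)
$\left(S + \left(\frac{168}{83 + 106} - \frac{98}{-23}\right)\right) 41 = \left(-232 + \left(\frac{168}{83 + 106} - \frac{98}{-23}\right)\right) 41 = \left(-232 + \left(\frac{168}{189} - - \frac{98}{23}\right)\right) 41 = \left(-232 + \left(168 \cdot \frac{1}{189} + \frac{98}{23}\right)\right) 41 = \left(-232 + \left(\frac{8}{9} + \frac{98}{23}\right)\right) 41 = \left(-232 + \frac{1066}{207}\right) 41 = \left(- \frac{46958}{207}\right) 41 = - \frac{1925278}{207}$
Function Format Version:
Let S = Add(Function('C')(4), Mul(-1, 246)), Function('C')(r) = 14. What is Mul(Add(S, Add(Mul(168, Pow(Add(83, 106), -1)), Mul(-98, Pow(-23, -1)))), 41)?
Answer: Rational(-1925278, 207) ≈ -9300.9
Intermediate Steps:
S = -232 (S = Add(14, Mul(-1, 246)) = Add(14, -246) = -232)
Mul(Add(S, Add(Mul(168, Pow(Add(83, 106), -1)), Mul(-98, Pow(-23, -1)))), 41) = Mul(Add(-232, Add(Mul(168, Pow(Add(83, 106), -1)), Mul(-98, Pow(-23, -1)))), 41) = Mul(Add(-232, Add(Mul(168, Pow(189, -1)), Mul(-98, Rational(-1, 23)))), 41) = Mul(Add(-232, Add(Mul(168, Rational(1, 189)), Rational(98, 23))), 41) = Mul(Add(-232, Add(Rational(8, 9), Rational(98, 23))), 41) = Mul(Add(-232, Rational(1066, 207)), 41) = Mul(Rational(-46958, 207), 41) = Rational(-1925278, 207)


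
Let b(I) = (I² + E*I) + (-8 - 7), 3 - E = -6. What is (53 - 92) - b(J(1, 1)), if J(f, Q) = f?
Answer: -34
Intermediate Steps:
E = 9 (E = 3 - 1*(-6) = 3 + 6 = 9)
b(I) = -15 + I² + 9*I (b(I) = (I² + 9*I) + (-8 - 7) = (I² + 9*I) - 15 = -15 + I² + 9*I)
(53 - 92) - b(J(1, 1)) = (53 - 92) - (-15 + 1² + 9*1) = -39 - (-15 + 1 + 9) = -39 - 1*(-5) = -39 + 5 = -34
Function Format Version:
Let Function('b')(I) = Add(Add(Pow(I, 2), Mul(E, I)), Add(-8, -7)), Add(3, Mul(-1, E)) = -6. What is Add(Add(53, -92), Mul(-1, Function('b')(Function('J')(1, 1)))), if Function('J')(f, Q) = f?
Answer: -34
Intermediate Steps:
E = 9 (E = Add(3, Mul(-1, -6)) = Add(3, 6) = 9)
Function('b')(I) = Add(-15, Pow(I, 2), Mul(9, I)) (Function('b')(I) = Add(Add(Pow(I, 2), Mul(9, I)), Add(-8, -7)) = Add(Add(Pow(I, 2), Mul(9, I)), -15) = Add(-15, Pow(I, 2), Mul(9, I)))
Add(Add(53, -92), Mul(-1, Function('b')(Function('J')(1, 1)))) = Add(Add(53, -92), Mul(-1, Add(-15, Pow(1, 2), Mul(9, 1)))) = Add(-39, Mul(-1, Add(-15, 1, 9))) = Add(-39, Mul(-1, -5)) = Add(-39, 5) = -34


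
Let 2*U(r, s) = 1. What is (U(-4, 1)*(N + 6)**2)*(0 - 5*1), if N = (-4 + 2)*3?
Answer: 0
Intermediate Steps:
U(r, s) = 1/2 (U(r, s) = (1/2)*1 = 1/2)
N = -6 (N = -2*3 = -6)
(U(-4, 1)*(N + 6)**2)*(0 - 5*1) = ((-6 + 6)**2/2)*(0 - 5*1) = ((1/2)*0**2)*(0 - 5) = ((1/2)*0)*(-5) = 0*(-5) = 0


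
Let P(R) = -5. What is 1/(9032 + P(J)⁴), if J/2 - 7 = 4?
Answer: 1/9657 ≈ 0.00010355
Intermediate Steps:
J = 22 (J = 14 + 2*4 = 14 + 8 = 22)
1/(9032 + P(J)⁴) = 1/(9032 + (-5)⁴) = 1/(9032 + 625) = 1/9657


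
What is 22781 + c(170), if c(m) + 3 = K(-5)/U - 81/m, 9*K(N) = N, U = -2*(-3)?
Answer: 52274204/2295 ≈ 22777.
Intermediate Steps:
U = 6
K(N) = N/9
c(m) = -167/54 - 81/m (c(m) = -3 + (((⅑)*(-5))/6 - 81/m) = -3 + (-5/9*⅙ - 81/m) = -3 + (-5/54 - 81/m) = -167/54 - 81/m)
22781 + c(170) = 22781 + (-167/54 - 81/170) = 22781 - 8191/2295 = 52274204/2295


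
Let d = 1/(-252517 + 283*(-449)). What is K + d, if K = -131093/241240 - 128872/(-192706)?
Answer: 138229099483613/1102890693418560 ≈ 0.12533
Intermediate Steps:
d = -1/379584 (d = 1/(-252517 - 127067) = 1/(-379584) = -1/379584 ≈ -2.6345e-6)
K = 2913336811/23244197720 (K = -131093*1/241240 - 128872*(-1/192706) = -131093/241240 + 64436/96353 = 2913336811/23244197720 ≈ 0.12534)
K + d = 2913336811/23244197720 - 1/379584 = 138229099483613/1102890693418560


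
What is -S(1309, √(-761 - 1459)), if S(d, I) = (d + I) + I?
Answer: -1309 - 4*I*√555 ≈ -1309.0 - 94.234*I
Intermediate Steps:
S(d, I) = d + 2*I (S(d, I) = (I + d) + I = d + 2*I)
-S(1309, √(-761 - 1459)) = -(1309 + 2*√(-761 - 1459)) = -(1309 + 2*√(-2220)) = -(1309 + 2*(2*I*√555)) = -(1309 + 4*I*√555) = -1309 - 4*I*√555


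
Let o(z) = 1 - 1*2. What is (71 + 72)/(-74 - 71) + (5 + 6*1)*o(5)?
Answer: -1738/145 ≈ -11.986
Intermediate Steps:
o(z) = -1 (o(z) = 1 - 2 = -1)
(71 + 72)/(-74 - 71) + (5 + 6*1)*o(5) = (71 + 72)/(-74 - 71) + (5 + 6*1)*(-1) = 143/(-145) + (5 + 6)*(-1) = 143*(-1/145) + 11*(-1) = -143/145 - 11 = -1738/145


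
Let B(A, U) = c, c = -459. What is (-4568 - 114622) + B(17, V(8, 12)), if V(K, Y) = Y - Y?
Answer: -119649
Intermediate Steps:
V(K, Y) = 0
B(A, U) = -459
(-4568 - 114622) + B(17, V(8, 12)) = (-4568 - 114622) - 459 = -119190 - 459 = -119649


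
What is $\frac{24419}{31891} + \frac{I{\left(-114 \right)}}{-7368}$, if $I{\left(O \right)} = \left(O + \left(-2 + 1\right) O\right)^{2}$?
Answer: $\frac{24419}{31891} \approx 0.7657$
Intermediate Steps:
$I{\left(O \right)} = 0$ ($I{\left(O \right)} = \left(O - O\right)^{2} = 0^{2} = 0$)
$\frac{24419}{31891} + \frac{I{\left(-114 \right)}}{-7368} = \frac{24419}{31891} + \frac{0}{-7368} = 24419 \cdot \frac{1}{31891} + 0 \left(- \frac{1}{7368}\right) = \frac{24419}{31891} + 0 = \frac{24419}{31891}$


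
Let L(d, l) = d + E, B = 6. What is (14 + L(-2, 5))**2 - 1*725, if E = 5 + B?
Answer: -196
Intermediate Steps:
E = 11 (E = 5 + 6 = 11)
L(d, l) = 11 + d (L(d, l) = d + 11 = 11 + d)
(14 + L(-2, 5))**2 - 1*725 = (14 + (11 - 2))**2 - 1*725 = (14 + 9)**2 - 725 = 23**2 - 725 = 529 - 725 = -196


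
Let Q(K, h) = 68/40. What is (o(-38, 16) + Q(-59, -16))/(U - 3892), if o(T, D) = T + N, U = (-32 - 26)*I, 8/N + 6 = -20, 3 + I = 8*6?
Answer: 4759/845260 ≈ 0.0056302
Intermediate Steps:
I = 45 (I = -3 + 8*6 = -3 + 48 = 45)
N = -4/13 (N = 8/(-6 - 20) = 8/(-26) = 8*(-1/26) = -4/13 ≈ -0.30769)
U = -2610 (U = (-32 - 26)*45 = -58*45 = -2610)
o(T, D) = -4/13 + T (o(T, D) = T - 4/13 = -4/13 + T)
Q(K, h) = 17/10 (Q(K, h) = 68*(1/40) = 17/10)
(o(-38, 16) + Q(-59, -16))/(U - 3892) = ((-4/13 - 38) + 17/10)/(-2610 - 3892) = (-498/13 + 17/10)/(-6502) = -4759/130*(-1/6502) = 4759/845260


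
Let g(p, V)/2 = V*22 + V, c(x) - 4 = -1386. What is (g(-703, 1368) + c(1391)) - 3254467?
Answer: -3192921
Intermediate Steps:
c(x) = -1382 (c(x) = 4 - 1386 = -1382)
g(p, V) = 46*V (g(p, V) = 2*(V*22 + V) = 2*(22*V + V) = 2*(23*V) = 46*V)
(g(-703, 1368) + c(1391)) - 3254467 = (46*1368 - 1382) - 3254467 = (62928 - 1382) - 3254467 = 61546 - 3254467 = -3192921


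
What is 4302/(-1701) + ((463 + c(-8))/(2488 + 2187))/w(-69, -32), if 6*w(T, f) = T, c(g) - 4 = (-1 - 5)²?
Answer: -51587084/20322225 ≈ -2.5385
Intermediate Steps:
c(g) = 40 (c(g) = 4 + (-1 - 5)² = 4 + (-6)² = 4 + 36 = 40)
w(T, f) = T/6
4302/(-1701) + ((463 + c(-8))/(2488 + 2187))/w(-69, -32) = 4302/(-1701) + ((463 + 40)/(2488 + 2187))/(((⅙)*(-69))) = 4302*(-1/1701) + (503/4675)/(-23/2) = -478/189 + (503*(1/4675))*(-2/23) = -478/189 + (503/4675)*(-2/23) = -478/189 - 1006/107525 = -51587084/20322225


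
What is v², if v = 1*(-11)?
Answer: 121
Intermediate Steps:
v = -11
v² = (-11)² = 121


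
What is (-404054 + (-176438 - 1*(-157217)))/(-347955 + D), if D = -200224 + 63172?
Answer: 423275/485007 ≈ 0.87272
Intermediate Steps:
D = -137052
(-404054 + (-176438 - 1*(-157217)))/(-347955 + D) = (-404054 + (-176438 - 1*(-157217)))/(-347955 - 137052) = (-404054 + (-176438 + 157217))/(-485007) = (-404054 - 19221)*(-1/485007) = -423275*(-1/485007) = 423275/485007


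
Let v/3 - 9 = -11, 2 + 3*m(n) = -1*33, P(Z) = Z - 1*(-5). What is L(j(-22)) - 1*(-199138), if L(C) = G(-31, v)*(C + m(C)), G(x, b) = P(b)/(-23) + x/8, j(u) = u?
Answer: 36665127/184 ≈ 1.9927e+5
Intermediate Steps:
P(Z) = 5 + Z (P(Z) = Z + 5 = 5 + Z)
m(n) = -35/3 (m(n) = -2/3 + (-1*33)/3 = -2/3 + (1/3)*(-33) = -2/3 - 11 = -35/3)
v = -6 (v = 27 + 3*(-11) = 27 - 33 = -6)
G(x, b) = -5/23 - b/23 + x/8 (G(x, b) = (5 + b)/(-23) + x/8 = (5 + b)*(-1/23) + x*(1/8) = (-5/23 - b/23) + x/8 = -5/23 - b/23 + x/8)
L(C) = 8225/184 - 705*C/184 (L(C) = (-5/23 - 1/23*(-6) + (1/8)*(-31))*(C - 35/3) = (-5/23 + 6/23 - 31/8)*(-35/3 + C) = -705*(-35/3 + C)/184 = 8225/184 - 705*C/184)
L(j(-22)) - 1*(-199138) = (8225/184 - 705/184*(-22)) - 1*(-199138) = (8225/184 + 7755/92) + 199138 = 23735/184 + 199138 = 36665127/184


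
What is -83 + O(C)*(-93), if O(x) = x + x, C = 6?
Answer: -1199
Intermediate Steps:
O(x) = 2*x
-83 + O(C)*(-93) = -83 + (2*6)*(-93) = -83 + 12*(-93) = -83 - 1116 = -1199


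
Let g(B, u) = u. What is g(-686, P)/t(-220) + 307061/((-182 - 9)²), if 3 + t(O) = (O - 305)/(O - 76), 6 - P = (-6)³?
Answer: -761925443/4414201 ≈ -172.61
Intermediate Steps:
P = 222 (P = 6 - 1*(-6)³ = 6 - 1*(-216) = 6 + 216 = 222)
t(O) = -3 + (-305 + O)/(-76 + O) (t(O) = -3 + (O - 305)/(O - 76) = -3 + (-305 + O)/(-76 + O))
g(-686, P)/t(-220) + 307061/((-182 - 9)²) = 222/(((-77 - 2*(-220))/(-76 - 220))) + 307061/((-182 - 9)²) = 222/(((-77 + 440)/(-296))) + 307061/((-191)²) = 222/((-1/296*363)) + 307061/36481 = 222/(-363/296) + 307061*(1/36481) = 222*(-296/363) + 307061/36481 = -21904/121 + 307061/36481 = -761925443/4414201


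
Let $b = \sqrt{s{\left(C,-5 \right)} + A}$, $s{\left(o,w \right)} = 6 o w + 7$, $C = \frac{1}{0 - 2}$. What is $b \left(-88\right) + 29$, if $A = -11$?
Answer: $29 - 88 \sqrt{11} \approx -262.86$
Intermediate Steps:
$C = - \frac{1}{2}$ ($C = \frac{1}{-2} = - \frac{1}{2} \approx -0.5$)
$s{\left(o,w \right)} = 7 + 6 o w$ ($s{\left(o,w \right)} = 6 o w + 7 = 7 + 6 o w$)
$b = \sqrt{11}$ ($b = \sqrt{\left(7 + 6 \left(- \frac{1}{2}\right) \left(-5\right)\right) - 11} = \sqrt{\left(7 + 15\right) - 11} = \sqrt{22 - 11} = \sqrt{11} \approx 3.3166$)
$b \left(-88\right) + 29 = \sqrt{11} \left(-88\right) + 29 = - 88 \sqrt{11} + 29 = 29 - 88 \sqrt{11}$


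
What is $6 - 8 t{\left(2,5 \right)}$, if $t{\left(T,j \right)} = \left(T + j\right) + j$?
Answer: $-90$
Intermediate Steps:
$t{\left(T,j \right)} = T + 2 j$
$6 - 8 t{\left(2,5 \right)} = 6 - 8 \left(2 + 2 \cdot 5\right) = 6 - 8 \left(2 + 10\right) = 6 - 96 = -90$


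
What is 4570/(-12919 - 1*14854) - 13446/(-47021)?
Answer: 158549788/1305914233 ≈ 0.12141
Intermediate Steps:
4570/(-12919 - 1*14854) - 13446/(-47021) = 4570/(-12919 - 14854) - 13446*(-1/47021) = 4570/(-27773) + 13446/47021 = 4570*(-1/27773) + 13446/47021 = -4570/27773 + 13446/47021 = 158549788/1305914233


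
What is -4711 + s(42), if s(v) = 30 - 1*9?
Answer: -4690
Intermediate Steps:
s(v) = 21 (s(v) = 30 - 9 = 21)
-4711 + s(42) = -4711 + 21 = -4690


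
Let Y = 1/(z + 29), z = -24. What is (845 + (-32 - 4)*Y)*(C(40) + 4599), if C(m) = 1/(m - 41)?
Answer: 19261022/5 ≈ 3.8522e+6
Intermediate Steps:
C(m) = 1/(-41 + m)
Y = ⅕ (Y = 1/(-24 + 29) = 1/5 = ⅕ ≈ 0.20000)
(845 + (-32 - 4)*Y)*(C(40) + 4599) = (845 + (-32 - 4)*(⅕))*(1/(-41 + 40) + 4599) = (845 - 36*⅕)*(1/(-1) + 4599) = (845 - 36/5)*(-1 + 4599) = (4189/5)*4598 = 19261022/5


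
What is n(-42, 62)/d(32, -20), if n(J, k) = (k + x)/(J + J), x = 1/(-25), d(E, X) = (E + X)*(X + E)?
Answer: -1549/302400 ≈ -0.0051224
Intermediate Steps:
d(E, X) = (E + X)**2 (d(E, X) = (E + X)*(E + X) = (E + X)**2)
x = -1/25 ≈ -0.040000
n(J, k) = (-1/25 + k)/(2*J) (n(J, k) = (k - 1/25)/(J + J) = (-1/25 + k)/((2*J)) = (-1/25 + k)*(1/(2*J)) = (-1/25 + k)/(2*J))
n(-42, 62)/d(32, -20) = ((1/50)*(-1 + 25*62)/(-42))/((32 - 20)**2) = ((1/50)*(-1/42)*(-1 + 1550))/(12**2) = ((1/50)*(-1/42)*1549)/144 = -1549/2100*1/144 = -1549/302400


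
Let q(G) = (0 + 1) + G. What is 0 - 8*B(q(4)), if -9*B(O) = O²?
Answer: 200/9 ≈ 22.222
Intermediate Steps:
q(G) = 1 + G
B(O) = -O²/9
0 - 8*B(q(4)) = 0 - (-8)*(1 + 4)²/9 = 0 - (-8)*5²/9 = 0 - (-8)*25/9 = 0 - 8*(-25/9) = 0 + 200/9 = 200/9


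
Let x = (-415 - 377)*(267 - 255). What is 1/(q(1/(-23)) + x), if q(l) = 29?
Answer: -1/9475 ≈ -0.00010554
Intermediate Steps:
x = -9504 (x = -792*12 = -9504)
1/(q(1/(-23)) + x) = 1/(29 - 9504) = 1/(-9475) = -1/9475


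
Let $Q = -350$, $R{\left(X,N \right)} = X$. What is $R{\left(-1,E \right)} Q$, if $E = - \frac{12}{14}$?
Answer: $350$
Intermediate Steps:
$E = - \frac{6}{7}$ ($E = \left(-12\right) \frac{1}{14} = - \frac{6}{7} \approx -0.85714$)
$R{\left(-1,E \right)} Q = \left(-1\right) \left(-350\right) = 350$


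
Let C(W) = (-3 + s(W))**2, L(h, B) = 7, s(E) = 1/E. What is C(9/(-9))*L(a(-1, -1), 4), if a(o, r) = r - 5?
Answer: 112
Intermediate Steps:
s(E) = 1/E
a(o, r) = -5 + r
C(W) = (-3 + 1/W)**2
C(9/(-9))*L(a(-1, -1), 4) = ((-1 + 3*(9/(-9)))**2/(9/(-9))**2)*7 = ((-1 + 3*(9*(-1/9)))**2/(9*(-1/9))**2)*7 = ((-1 + 3*(-1))**2/(-1)**2)*7 = (1*(-1 - 3)**2)*7 = (1*(-4)**2)*7 = (1*16)*7 = 16*7 = 112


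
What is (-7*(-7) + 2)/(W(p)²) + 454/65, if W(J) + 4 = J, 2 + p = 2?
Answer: 10579/1040 ≈ 10.172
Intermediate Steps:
p = 0 (p = -2 + 2 = 0)
W(J) = -4 + J
(-7*(-7) + 2)/(W(p)²) + 454/65 = (-7*(-7) + 2)/((-4 + 0)²) + 454/65 = (49 + 2)/((-4)²) + 454*(1/65) = 51/16 + 454/65 = 10579/1040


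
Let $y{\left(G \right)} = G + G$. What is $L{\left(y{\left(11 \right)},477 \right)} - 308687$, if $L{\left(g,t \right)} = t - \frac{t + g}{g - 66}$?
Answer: $- \frac{13560741}{44} \approx -3.082 \cdot 10^{5}$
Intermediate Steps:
$y{\left(G \right)} = 2 G$
$L{\left(g,t \right)} = t - \frac{g + t}{-66 + g}$
$L{\left(y{\left(11 \right)},477 \right)} - 308687 = \frac{- 2 \cdot 11 - 31959 + 2 \cdot 11 \cdot 477}{-66 + 2 \cdot 11} - 308687 = \frac{\left(-1\right) 22 - 31959 + 22 \cdot 477}{-66 + 22} - 308687 = \frac{-22 - 31959 + 10494}{-44} - 308687 = \left(- \frac{1}{44}\right) \left(-21487\right) - 308687 = \frac{21487}{44} - 308687 = - \frac{13560741}{44}$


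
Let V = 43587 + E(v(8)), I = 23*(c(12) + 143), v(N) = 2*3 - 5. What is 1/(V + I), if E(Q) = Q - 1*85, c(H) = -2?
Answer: 1/46746 ≈ 2.1392e-5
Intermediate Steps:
v(N) = 1 (v(N) = 6 - 5 = 1)
E(Q) = -85 + Q (E(Q) = Q - 85 = -85 + Q)
I = 3243 (I = 23*(-2 + 143) = 23*141 = 3243)
V = 43503 (V = 43587 + (-85 + 1) = 43587 - 84 = 43503)
1/(V + I) = 1/(43503 + 3243) = 1/46746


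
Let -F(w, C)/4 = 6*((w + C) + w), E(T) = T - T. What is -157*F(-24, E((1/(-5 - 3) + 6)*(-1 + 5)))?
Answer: -180864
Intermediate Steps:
E(T) = 0
F(w, C) = -48*w - 24*C (F(w, C) = -24*((w + C) + w) = -24*((C + w) + w) = -24*(C + 2*w) = -4*(6*C + 12*w) = -48*w - 24*C)
-157*F(-24, E((1/(-5 - 3) + 6)*(-1 + 5))) = -157*(-48*(-24) - 24*0) = -157*(1152 + 0) = -157*1152 = -180864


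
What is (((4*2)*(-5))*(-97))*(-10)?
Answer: -38800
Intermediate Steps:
(((4*2)*(-5))*(-97))*(-10) = ((8*(-5))*(-97))*(-10) = -40*(-97)*(-10) = 3880*(-10) = -38800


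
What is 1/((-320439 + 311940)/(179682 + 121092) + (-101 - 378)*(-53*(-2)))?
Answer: -100258/5090502525 ≈ -1.9695e-5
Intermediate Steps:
1/((-320439 + 311940)/(179682 + 121092) + (-101 - 378)*(-53*(-2))) = 1/(-8499/300774 - 479*106) = 1/(-8499*1/300774 - 50774) = 1/(-2833/100258 - 50774) = 1/(-5090502525/100258) = -100258/5090502525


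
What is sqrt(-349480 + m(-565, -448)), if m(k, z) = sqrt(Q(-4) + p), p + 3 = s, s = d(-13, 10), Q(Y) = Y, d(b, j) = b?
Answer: sqrt(-349480 + 2*I*sqrt(5)) ≈ 0.004 + 591.17*I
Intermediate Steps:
s = -13
p = -16 (p = -3 - 13 = -16)
m(k, z) = 2*I*sqrt(5) (m(k, z) = sqrt(-4 - 16) = sqrt(-20) = 2*I*sqrt(5))
sqrt(-349480 + m(-565, -448)) = sqrt(-349480 + 2*I*sqrt(5))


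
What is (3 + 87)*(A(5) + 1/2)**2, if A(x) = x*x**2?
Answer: 2835045/2 ≈ 1.4175e+6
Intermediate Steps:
A(x) = x**3
(3 + 87)*(A(5) + 1/2)**2 = (3 + 87)*(5**3 + 1/2)**2 = 90*(125 + 1/2)**2 = 90*(251/2)**2 = 90*(63001/4) = 2835045/2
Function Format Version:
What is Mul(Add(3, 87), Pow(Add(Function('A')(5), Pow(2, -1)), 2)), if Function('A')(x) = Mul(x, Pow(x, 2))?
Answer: Rational(2835045, 2) ≈ 1.4175e+6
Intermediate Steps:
Function('A')(x) = Pow(x, 3)
Mul(Add(3, 87), Pow(Add(Function('A')(5), Pow(2, -1)), 2)) = Mul(Add(3, 87), Pow(Add(Pow(5, 3), Pow(2, -1)), 2)) = Mul(90, Pow(Add(125, Rational(1, 2)), 2)) = Mul(90, Pow(Rational(251, 2), 2)) = Mul(90, Rational(63001, 4)) = Rational(2835045, 2)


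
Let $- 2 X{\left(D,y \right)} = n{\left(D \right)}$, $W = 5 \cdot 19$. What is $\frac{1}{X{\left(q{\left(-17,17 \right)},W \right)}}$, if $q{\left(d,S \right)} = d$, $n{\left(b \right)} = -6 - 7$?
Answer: $\frac{2}{13} \approx 0.15385$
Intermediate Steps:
$n{\left(b \right)} = -13$
$W = 95$
$X{\left(D,y \right)} = \frac{13}{2}$ ($X{\left(D,y \right)} = \left(- \frac{1}{2}\right) \left(-13\right) = \frac{13}{2}$)
$\frac{1}{X{\left(q{\left(-17,17 \right)},W \right)}} = \frac{1}{\frac{13}{2}} = \frac{2}{13}$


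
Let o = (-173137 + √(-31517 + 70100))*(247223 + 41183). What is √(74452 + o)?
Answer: √(-49933675170 + 865218*√4287) ≈ 2.2333e+5*I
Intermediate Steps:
o = -49933749622 + 865218*√4287 (o = (-173137 + √38583)*288406 = (-173137 + 3*√4287)*288406 = -49933749622 + 865218*√4287 ≈ -4.9877e+10)
√(74452 + o) = √(74452 + (-49933749622 + 865218*√4287)) = √(-49933675170 + 865218*√4287)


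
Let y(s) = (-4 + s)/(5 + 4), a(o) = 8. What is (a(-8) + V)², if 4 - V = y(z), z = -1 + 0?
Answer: 12769/81 ≈ 157.64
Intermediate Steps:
z = -1
y(s) = -4/9 + s/9 (y(s) = (-4 + s)/9 = (-4 + s)*(⅑) = -4/9 + s/9)
V = 41/9 (V = 4 - (-4/9 + (⅑)*(-1)) = 4 - (-4/9 - ⅑) = 4 - 1*(-5/9) = 4 + 5/9 = 41/9 ≈ 4.5556)
(a(-8) + V)² = (8 + 41/9)² = (113/9)² = 12769/81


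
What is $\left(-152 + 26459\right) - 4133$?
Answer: $22174$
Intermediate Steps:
$\left(-152 + 26459\right) - 4133 = 26307 - 4133 = 22174$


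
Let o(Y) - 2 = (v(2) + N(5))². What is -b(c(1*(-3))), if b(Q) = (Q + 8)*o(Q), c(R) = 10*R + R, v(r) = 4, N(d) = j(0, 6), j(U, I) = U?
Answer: 450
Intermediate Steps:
N(d) = 0
c(R) = 11*R
o(Y) = 18 (o(Y) = 2 + (4 + 0)² = 2 + 4² = 2 + 16 = 18)
b(Q) = 144 + 18*Q (b(Q) = (Q + 8)*18 = (8 + Q)*18 = 144 + 18*Q)
-b(c(1*(-3))) = -(144 + 18*(11*(1*(-3)))) = -(144 + 18*(11*(-3))) = -(144 + 18*(-33)) = -(144 - 594) = -1*(-450) = 450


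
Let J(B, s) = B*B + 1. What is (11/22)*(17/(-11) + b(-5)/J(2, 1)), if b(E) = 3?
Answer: -26/55 ≈ -0.47273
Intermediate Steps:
J(B, s) = 1 + B² (J(B, s) = B² + 1 = 1 + B²)
(11/22)*(17/(-11) + b(-5)/J(2, 1)) = (11/22)*(17/(-11) + 3/(1 + 2²)) = (11*(1/22))*(17*(-1/11) + 3/(1 + 4)) = (-17/11 + 3/5)/2 = (-17/11 + 3*(⅕))/2 = (-17/11 + ⅗)/2 = (½)*(-52/55) = -26/55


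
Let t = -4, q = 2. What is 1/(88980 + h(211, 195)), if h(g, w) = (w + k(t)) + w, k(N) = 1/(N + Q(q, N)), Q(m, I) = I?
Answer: 8/714959 ≈ 1.1189e-5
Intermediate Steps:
k(N) = 1/(2*N) (k(N) = 1/(N + N) = 1/(2*N))
h(g, w) = -⅛ + 2*w (h(g, w) = (w + (½)/(-4)) + w = (w + (½)*(-¼)) + w = (w - ⅛) + w = (-⅛ + w) + w = -⅛ + 2*w)
1/(88980 + h(211, 195)) = 1/(88980 + (-⅛ + 2*195)) = 1/(88980 + (-⅛ + 390)) = 1/(88980 + 3119/8) = 1/(714959/8) = 8/714959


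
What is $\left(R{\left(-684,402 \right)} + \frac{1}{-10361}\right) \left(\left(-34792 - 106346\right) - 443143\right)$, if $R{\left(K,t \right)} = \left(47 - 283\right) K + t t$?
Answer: $- \frac{1955526051451067}{10361} \approx -1.8874 \cdot 10^{11}$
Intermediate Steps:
$R{\left(K,t \right)} = t^{2} - 236 K$ ($R{\left(K,t \right)} = \left(47 - 283\right) K + t^{2} = - 236 K + t^{2} = t^{2} - 236 K$)
$\left(R{\left(-684,402 \right)} + \frac{1}{-10361}\right) \left(\left(-34792 - 106346\right) - 443143\right) = \left(\left(402^{2} - -161424\right) + \frac{1}{-10361}\right) \left(\left(-34792 - 106346\right) - 443143\right) = \left(\left(161604 + 161424\right) - \frac{1}{10361}\right) \left(-141138 - 443143\right) = \left(323028 - \frac{1}{10361}\right) \left(-584281\right) = \frac{3346893107}{10361} \left(-584281\right) = - \frac{1955526051451067}{10361}$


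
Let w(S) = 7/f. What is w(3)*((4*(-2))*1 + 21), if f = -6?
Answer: -91/6 ≈ -15.167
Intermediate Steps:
w(S) = -7/6 (w(S) = 7/(-6) = 7*(-⅙) = -7/6)
w(3)*((4*(-2))*1 + 21) = -7*((4*(-2))*1 + 21)/6 = -7*(-8*1 + 21)/6 = -7*(-8 + 21)/6 = -7/6*13 = -91/6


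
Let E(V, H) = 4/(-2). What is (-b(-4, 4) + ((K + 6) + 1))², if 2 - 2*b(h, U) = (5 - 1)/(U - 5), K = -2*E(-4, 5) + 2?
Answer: 100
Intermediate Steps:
E(V, H) = -2 (E(V, H) = 4*(-½) = -2)
K = 6 (K = -2*(-2) + 2 = 4 + 2 = 6)
b(h, U) = 1 - 2/(-5 + U) (b(h, U) = 1 - (5 - 1)/(2*(U - 5)) = 1 - 2/(-5 + U))
(-b(-4, 4) + ((K + 6) + 1))² = (-(-7 + 4)/(-5 + 4) + ((6 + 6) + 1))² = (-(-3)/(-1) + (12 + 1))² = (-(-1)*(-3) + 13)² = (-1*3 + 13)² = (-3 + 13)² = 10² = 100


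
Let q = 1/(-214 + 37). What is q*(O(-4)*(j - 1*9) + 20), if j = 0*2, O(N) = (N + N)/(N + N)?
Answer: -11/177 ≈ -0.062147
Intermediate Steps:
O(N) = 1 (O(N) = (2*N)/((2*N)) = (2*N)*(1/(2*N)) = 1)
j = 0
q = -1/177 (q = 1/(-177) = -1/177 ≈ -0.0056497)
q*(O(-4)*(j - 1*9) + 20) = -(1*(0 - 1*9) + 20)/177 = -(1*(0 - 9) + 20)/177 = -(1*(-9) + 20)/177 = -(-9 + 20)/177 = -1/177*11 = -11/177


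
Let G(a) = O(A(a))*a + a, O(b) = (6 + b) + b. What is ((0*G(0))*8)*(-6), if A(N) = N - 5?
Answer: 0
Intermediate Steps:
A(N) = -5 + N
O(b) = 6 + 2*b
G(a) = a + a*(-4 + 2*a) (G(a) = (6 + 2*(-5 + a))*a + a = (6 + (-10 + 2*a))*a + a = (-4 + 2*a)*a + a = a*(-4 + 2*a) + a = a + a*(-4 + 2*a))
((0*G(0))*8)*(-6) = ((0*(0*(-3 + 2*0)))*8)*(-6) = ((0*(0*(-3 + 0)))*8)*(-6) = ((0*(0*(-3)))*8)*(-6) = ((0*0)*8)*(-6) = (0*8)*(-6) = 0*(-6) = 0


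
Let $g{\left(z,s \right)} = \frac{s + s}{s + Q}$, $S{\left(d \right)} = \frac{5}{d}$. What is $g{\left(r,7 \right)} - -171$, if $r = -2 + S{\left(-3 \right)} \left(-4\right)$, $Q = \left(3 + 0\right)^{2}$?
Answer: $\frac{1375}{8} \approx 171.88$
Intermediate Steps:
$Q = 9$ ($Q = 3^{2} = 9$)
$r = \frac{14}{3}$ ($r = -2 + \frac{5}{-3} \left(-4\right) = -2 + 5 \left(- \frac{1}{3}\right) \left(-4\right) = -2 - - \frac{20}{3} = -2 + \frac{20}{3} = \frac{14}{3} \approx 4.6667$)
$g{\left(z,s \right)} = \frac{2 s}{9 + s}$ ($g{\left(z,s \right)} = \frac{s + s}{s + 9} = \frac{2 s}{9 + s}$)
$g{\left(r,7 \right)} - -171 = 2 \cdot 7 \frac{1}{9 + 7} - -171 = 2 \cdot 7 \cdot \frac{1}{16} + 171 = \frac{7}{8} + 171 = \frac{1375}{8}$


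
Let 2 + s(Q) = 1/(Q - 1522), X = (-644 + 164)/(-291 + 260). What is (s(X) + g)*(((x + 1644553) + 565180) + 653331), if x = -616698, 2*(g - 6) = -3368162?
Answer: -88338077974282555/23351 ≈ -3.7831e+12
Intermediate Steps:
g = -1684075 (g = 6 + (1/2)*(-3368162) = 6 - 1684081 = -1684075)
X = 480/31 (X = -480/(-31) = -480*(-1/31) = 480/31 ≈ 15.484)
s(Q) = -2 + 1/(-1522 + Q) (s(Q) = -2 + 1/(Q - 1522) = -2 + 1/(-1522 + Q))
(s(X) + g)*(((x + 1644553) + 565180) + 653331) = ((3045 - 2*480/31)/(-1522 + 480/31) - 1684075)*(((-616698 + 1644553) + 565180) + 653331) = ((3045 - 960/31)/(-46702/31) - 1684075)*((1027855 + 565180) + 653331) = (-31/46702*93435/31 - 1684075)*(1593035 + 653331) = (-93435/46702 - 1684075)*2246366 = -78649764085/46702*2246366 = -88338077974282555/23351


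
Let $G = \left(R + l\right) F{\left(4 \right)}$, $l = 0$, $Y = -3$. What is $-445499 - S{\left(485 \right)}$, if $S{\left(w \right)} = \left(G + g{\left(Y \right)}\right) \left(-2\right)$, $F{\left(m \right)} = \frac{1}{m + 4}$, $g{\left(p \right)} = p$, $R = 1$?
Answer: $- \frac{1782019}{4} \approx -4.4551 \cdot 10^{5}$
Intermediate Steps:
$F{\left(m \right)} = \frac{1}{4 + m}$
$G = \frac{1}{8}$ ($G = \frac{1 + 0}{4 + 4} = 1 \cdot \frac{1}{8} = \frac{1}{8} \approx 0.125$)
$S{\left(w \right)} = \frac{23}{4}$ ($S{\left(w \right)} = \left(\frac{1}{8} - 3\right) \left(-2\right) = \left(- \frac{23}{8}\right) \left(-2\right) = \frac{23}{4}$)
$-445499 - S{\left(485 \right)} = -445499 - \frac{23}{4} = - \frac{1782019}{4}$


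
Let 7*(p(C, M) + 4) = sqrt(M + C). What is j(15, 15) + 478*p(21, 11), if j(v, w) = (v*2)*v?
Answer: -1462 + 1912*sqrt(2)/7 ≈ -1075.7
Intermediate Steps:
j(v, w) = 2*v**2 (j(v, w) = (2*v)*v = 2*v**2)
p(C, M) = -4 + sqrt(C + M)/7 (p(C, M) = -4 + sqrt(M + C)/7 = -4 + sqrt(C + M)/7)
j(15, 15) + 478*p(21, 11) = 2*15**2 + 478*(-4 + sqrt(21 + 11)/7) = 2*225 + 478*(-4 + sqrt(32)/7) = 450 + 478*(-4 + (4*sqrt(2))/7) = 450 + 478*(-4 + 4*sqrt(2)/7) = 450 + (-1912 + 1912*sqrt(2)/7) = -1462 + 1912*sqrt(2)/7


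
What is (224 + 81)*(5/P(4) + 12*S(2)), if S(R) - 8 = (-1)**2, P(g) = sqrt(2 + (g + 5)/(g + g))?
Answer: 32940 + 610*sqrt(2) ≈ 33803.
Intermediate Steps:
P(g) = sqrt(2 + (5 + g)/(2*g)) (P(g) = sqrt(2 + (5 + g)/((2*g))) = sqrt(2 + (5 + g)*(1/(2*g))) = sqrt(2 + (5 + g)/(2*g)))
S(R) = 9 (S(R) = 8 + (-1)**2 = 8 + 1 = 9)
(224 + 81)*(5/P(4) + 12*S(2)) = (224 + 81)*(5/((sqrt(10)*sqrt((1 + 4)/4)/2)) + 12*9) = 305*(5/((sqrt(10)*sqrt((1/4)*5)/2)) + 108) = 305*(5/((sqrt(10)*sqrt(5/4)/2)) + 108) = 305*(5/((sqrt(10)*(sqrt(5)/2)/2)) + 108) = 305*(5/((5*sqrt(2)/4)) + 108) = 305*(5*(2*sqrt(2)/5) + 108) = 305*(2*sqrt(2) + 108) = 305*(108 + 2*sqrt(2)) = 32940 + 610*sqrt(2)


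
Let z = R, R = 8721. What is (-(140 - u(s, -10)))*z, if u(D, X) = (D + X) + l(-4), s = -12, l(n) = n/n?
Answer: -1404081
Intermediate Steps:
l(n) = 1
u(D, X) = 1 + D + X (u(D, X) = (D + X) + 1 = 1 + D + X)
z = 8721
(-(140 - u(s, -10)))*z = -(140 - (1 - 12 - 10))*8721 = -(140 - 1*(-21))*8721 = -(140 + 21)*8721 = -1*161*8721 = -161*8721 = -1404081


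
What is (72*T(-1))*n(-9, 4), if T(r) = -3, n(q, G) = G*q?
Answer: 7776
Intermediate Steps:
(72*T(-1))*n(-9, 4) = (72*(-3))*(4*(-9)) = -216*(-36) = 7776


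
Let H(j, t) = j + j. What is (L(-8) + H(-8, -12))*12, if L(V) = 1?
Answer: -180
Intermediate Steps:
H(j, t) = 2*j
(L(-8) + H(-8, -12))*12 = (1 + 2*(-8))*12 = (1 - 16)*12 = -15*12 = -180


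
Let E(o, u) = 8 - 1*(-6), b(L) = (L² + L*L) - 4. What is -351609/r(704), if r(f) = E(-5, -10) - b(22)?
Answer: 351609/950 ≈ 370.11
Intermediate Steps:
b(L) = -4 + 2*L² (b(L) = (L² + L²) - 4 = 2*L² - 4 = -4 + 2*L²)
E(o, u) = 14 (E(o, u) = 8 + 6 = 14)
r(f) = -950 (r(f) = 14 - (-4 + 2*22²) = 14 - (-4 + 2*484) = 14 - (-4 + 968) = 14 - 1*964 = 14 - 964 = -950)
-351609/r(704) = -351609/(-950) = -351609*(-1/950) = 351609/950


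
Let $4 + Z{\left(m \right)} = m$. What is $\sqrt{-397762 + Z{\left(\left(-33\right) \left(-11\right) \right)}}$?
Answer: $i \sqrt{397403} \approx 630.4 i$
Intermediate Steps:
$Z{\left(m \right)} = -4 + m$
$\sqrt{-397762 + Z{\left(\left(-33\right) \left(-11\right) \right)}} = \sqrt{-397762 - -359} = \sqrt{-397762 + \left(-4 + 363\right)} = \sqrt{-397762 + 359} = \sqrt{-397403} = i \sqrt{397403}$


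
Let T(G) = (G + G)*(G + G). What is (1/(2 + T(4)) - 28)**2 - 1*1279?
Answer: -2159915/4356 ≈ -495.85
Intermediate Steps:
T(G) = 4*G**2 (T(G) = (2*G)*(2*G) = 4*G**2)
(1/(2 + T(4)) - 28)**2 - 1*1279 = (1/(2 + 4*4**2) - 28)**2 - 1*1279 = (1/(2 + 4*16) - 28)**2 - 1279 = (1/(2 + 64) - 28)**2 - 1279 = (1/66 - 28)**2 - 1279 = (-1847/66)**2 - 1279 = 3411409/4356 - 1279 = -2159915/4356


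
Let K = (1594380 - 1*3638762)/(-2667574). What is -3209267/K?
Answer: -4280478604129/1022191 ≈ -4.1876e+6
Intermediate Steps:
K = 1022191/1333787 (K = (1594380 - 3638762)*(-1/2667574) = -2044382*(-1/2667574) = 1022191/1333787 ≈ 0.76638)
-3209267/K = -3209267/1022191/1333787 = -3209267*1333787/1022191 = -4280478604129/1022191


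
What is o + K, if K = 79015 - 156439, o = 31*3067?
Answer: 17653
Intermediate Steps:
o = 95077
K = -77424
o + K = 95077 - 77424 = 17653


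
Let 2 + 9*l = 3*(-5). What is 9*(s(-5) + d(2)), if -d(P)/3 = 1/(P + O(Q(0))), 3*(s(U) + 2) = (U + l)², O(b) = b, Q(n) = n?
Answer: 5987/54 ≈ 110.87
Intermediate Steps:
l = -17/9 (l = -2/9 + (3*(-5))/9 = -2/9 + (⅑)*(-15) = -2/9 - 5/3 = -17/9 ≈ -1.8889)
s(U) = -2 + (-17/9 + U)²/3 (s(U) = -2 + (U - 17/9)²/3 = -2 + (-17/9 + U)²/3)
d(P) = -3/P (d(P) = -3/(P + 0) = -3/P)
9*(s(-5) + d(2)) = 9*((-2 + (-17 + 9*(-5))²/243) - 3/2) = 9*((-2 + (-17 - 45)²/243) - 3*½) = 9*((-2 + (1/243)*(-62)²) - 3/2) = 9*((-2 + (1/243)*3844) - 3/2) = 9*((-2 + 3844/243) - 3/2) = 9*(3358/243 - 3/2) = 9*(5987/486) = 5987/54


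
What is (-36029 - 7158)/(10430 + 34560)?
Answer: -43187/44990 ≈ -0.95992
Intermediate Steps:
(-36029 - 7158)/(10430 + 34560) = -43187/44990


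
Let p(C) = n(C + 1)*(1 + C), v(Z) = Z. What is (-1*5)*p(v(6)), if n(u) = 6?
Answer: -210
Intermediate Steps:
p(C) = 6 + 6*C (p(C) = 6*(1 + C) = 6 + 6*C)
(-1*5)*p(v(6)) = (-1*5)*(6 + 6*6) = -5*(6 + 36) = -5*42 = -210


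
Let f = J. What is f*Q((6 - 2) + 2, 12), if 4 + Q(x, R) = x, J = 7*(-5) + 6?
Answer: -58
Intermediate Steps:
J = -29 (J = -35 + 6 = -29)
Q(x, R) = -4 + x
f = -29
f*Q((6 - 2) + 2, 12) = -29*(-4 + ((6 - 2) + 2)) = -29*(-4 + (4 + 2)) = -29*(-4 + 6) = -29*2 = -58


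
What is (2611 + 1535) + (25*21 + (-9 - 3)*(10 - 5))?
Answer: 4611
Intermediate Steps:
(2611 + 1535) + (25*21 + (-9 - 3)*(10 - 5)) = 4146 + (525 - 12*5) = 4146 + (525 - 60) = 4146 + 465 = 4611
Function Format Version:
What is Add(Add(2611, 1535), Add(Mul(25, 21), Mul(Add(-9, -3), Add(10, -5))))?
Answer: 4611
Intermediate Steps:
Add(Add(2611, 1535), Add(Mul(25, 21), Mul(Add(-9, -3), Add(10, -5)))) = Add(4146, Add(525, Mul(-12, 5))) = Add(4146, Add(525, -60)) = Add(4146, 465) = 4611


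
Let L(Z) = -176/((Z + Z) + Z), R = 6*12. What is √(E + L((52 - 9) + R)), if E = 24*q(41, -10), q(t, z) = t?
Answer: 2*√29264970/345 ≈ 31.361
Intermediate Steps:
R = 72
L(Z) = -176/(3*Z) (L(Z) = -176/(2*Z + Z) = -176*1/(3*Z) = -176/(3*Z))
E = 984 (E = 24*41 = 984)
√(E + L((52 - 9) + R)) = √(984 - 176/(3*((52 - 9) + 72))) = √(984 - 176/(3*(43 + 72))) = √(984 - 176/3/115) = √(984 - 176/3*1/115) = √(984 - 176/345) = √(339304/345) = 2*√29264970/345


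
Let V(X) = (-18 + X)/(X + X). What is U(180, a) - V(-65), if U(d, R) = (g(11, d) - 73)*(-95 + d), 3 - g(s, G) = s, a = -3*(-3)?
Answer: -895133/130 ≈ -6885.6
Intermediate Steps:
a = 9
g(s, G) = 3 - s
U(d, R) = 7695 - 81*d (U(d, R) = ((3 - 1*11) - 73)*(-95 + d) = ((3 - 11) - 73)*(-95 + d) = (-8 - 73)*(-95 + d) = -81*(-95 + d) = 7695 - 81*d)
V(X) = (-18 + X)/(2*X) (V(X) = (-18 + X)/((2*X)) = (-18 + X)*(1/(2*X)) = (-18 + X)/(2*X))
U(180, a) - V(-65) = (7695 - 81*180) - (-18 - 65)/(2*(-65)) = (7695 - 14580) - (-1)*(-83)/(2*65) = -6885 - 1*83/130 = -6885 - 83/130 = -895133/130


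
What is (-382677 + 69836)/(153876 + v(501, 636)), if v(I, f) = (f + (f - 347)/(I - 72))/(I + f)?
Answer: -152595393093/75056831281 ≈ -2.0331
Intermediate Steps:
v(I, f) = (f + (-347 + f)/(-72 + I))/(I + f)
(-382677 + 69836)/(153876 + v(501, 636)) = (-382677 + 69836)/(153876 + (-347 - 71*636 + 501*636)/(501² - 72*501 - 72*636 + 501*636)) = -312841/(153876 + (-347 - 45156 + 318636)/(251001 - 36072 - 45792 + 318636)) = -312841/(153876 + 273133/487773) = -312841/75056831281/487773 = -312841*487773/75056831281 = -152595393093/75056831281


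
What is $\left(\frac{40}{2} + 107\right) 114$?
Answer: $14478$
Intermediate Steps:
$\left(\frac{40}{2} + 107\right) 114 = \left(40 \cdot \frac{1}{2} + 107\right) 114 = \left(20 + 107\right) 114 = 127 \cdot 114 = 14478$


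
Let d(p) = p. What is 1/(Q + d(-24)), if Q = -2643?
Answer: -1/2667 ≈ -0.00037495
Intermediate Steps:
1/(Q + d(-24)) = 1/(-2643 - 24) = 1/(-2667) = -1/2667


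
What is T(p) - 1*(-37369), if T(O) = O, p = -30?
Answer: 37339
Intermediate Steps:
T(p) - 1*(-37369) = -30 - 1*(-37369) = -30 + 37369 = 37339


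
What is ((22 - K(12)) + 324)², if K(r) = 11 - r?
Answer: 120409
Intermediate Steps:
((22 - K(12)) + 324)² = ((22 - (11 - 1*12)) + 324)² = ((22 - (11 - 12)) + 324)² = ((22 - 1*(-1)) + 324)² = ((22 + 1) + 324)² = (23 + 324)² = 347² = 120409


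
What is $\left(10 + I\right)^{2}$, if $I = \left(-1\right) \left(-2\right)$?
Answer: $144$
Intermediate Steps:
$I = 2$
$\left(10 + I\right)^{2} = \left(10 + 2\right)^{2} = 12^{2} = 144$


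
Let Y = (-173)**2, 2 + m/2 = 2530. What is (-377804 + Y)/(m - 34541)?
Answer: 69575/5897 ≈ 11.798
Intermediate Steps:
m = 5056 (m = -4 + 2*2530 = -4 + 5060 = 5056)
Y = 29929
(-377804 + Y)/(m - 34541) = (-377804 + 29929)/(5056 - 34541) = -347875/(-29485) = -347875*(-1/29485) = 69575/5897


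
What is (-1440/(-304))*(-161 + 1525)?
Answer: 122760/19 ≈ 6461.1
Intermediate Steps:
(-1440/(-304))*(-161 + 1525) = -1440*(-1/304)*1364 = (90/19)*1364 = 122760/19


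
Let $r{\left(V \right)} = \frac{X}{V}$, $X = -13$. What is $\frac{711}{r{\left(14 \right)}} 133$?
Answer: $- \frac{1323882}{13} \approx -1.0184 \cdot 10^{5}$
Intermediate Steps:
$r{\left(V \right)} = - \frac{13}{V}$
$\frac{711}{r{\left(14 \right)}} 133 = \frac{711}{\left(-13\right) \frac{1}{14}} \cdot 133 = \frac{711}{- \frac{13}{14}} \cdot 133 = 711 \left(- \frac{14}{13}\right) 133 = \left(- \frac{9954}{13}\right) 133 = - \frac{1323882}{13}$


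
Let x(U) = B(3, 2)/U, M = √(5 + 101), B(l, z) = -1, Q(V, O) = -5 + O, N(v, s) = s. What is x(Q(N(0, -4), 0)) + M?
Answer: ⅕ + √106 ≈ 10.496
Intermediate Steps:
M = √106 ≈ 10.296
x(U) = -1/U
x(Q(N(0, -4), 0)) + M = -1/(-5 + 0) + √106 = -1/(-5) + √106 = -1*(-⅕) + √106 = ⅕ + √106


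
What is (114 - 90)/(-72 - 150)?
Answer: -4/37 ≈ -0.10811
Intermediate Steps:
(114 - 90)/(-72 - 150) = 24/(-222) = 24*(-1/222) = -4/37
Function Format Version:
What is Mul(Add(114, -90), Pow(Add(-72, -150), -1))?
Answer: Rational(-4, 37) ≈ -0.10811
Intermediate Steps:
Mul(Add(114, -90), Pow(Add(-72, -150), -1)) = Mul(24, Pow(-222, -1)) = Mul(24, Rational(-1, 222)) = Rational(-4, 37)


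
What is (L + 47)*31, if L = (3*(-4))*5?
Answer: -403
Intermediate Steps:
L = -60 (L = -12*5 = -60)
(L + 47)*31 = (-60 + 47)*31 = -13*31 = -403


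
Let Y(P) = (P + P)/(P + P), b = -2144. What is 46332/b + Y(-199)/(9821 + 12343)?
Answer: -64181269/2969976 ≈ -21.610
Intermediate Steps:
Y(P) = 1 (Y(P) = (2*P)/((2*P)) = (2*P)*(1/(2*P)) = 1)
46332/b + Y(-199)/(9821 + 12343) = 46332/(-2144) + 1/(9821 + 12343) = 46332*(-1/2144) + 1/22164 = -11583/536 + 1*(1/22164) = -11583/536 + 1/22164 = -64181269/2969976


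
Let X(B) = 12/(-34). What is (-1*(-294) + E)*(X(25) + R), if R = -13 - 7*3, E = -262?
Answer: -18688/17 ≈ -1099.3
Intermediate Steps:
R = -34 (R = -13 - 21 = -34)
X(B) = -6/17 (X(B) = 12*(-1/34) = -6/17)
(-1*(-294) + E)*(X(25) + R) = (-1*(-294) - 262)*(-6/17 - 34) = (294 - 262)*(-584/17) = 32*(-584/17) = -18688/17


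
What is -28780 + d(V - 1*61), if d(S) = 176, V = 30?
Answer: -28604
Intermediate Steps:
-28780 + d(V - 1*61) = -28780 + 176 = -28604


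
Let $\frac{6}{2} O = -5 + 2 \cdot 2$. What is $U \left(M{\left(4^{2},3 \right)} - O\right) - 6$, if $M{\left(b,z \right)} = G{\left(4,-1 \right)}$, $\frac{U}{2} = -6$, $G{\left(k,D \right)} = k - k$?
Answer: $-10$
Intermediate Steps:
$G{\left(k,D \right)} = 0$
$U = -12$ ($U = 2 \left(-6\right) = -12$)
$M{\left(b,z \right)} = 0$
$O = - \frac{1}{3}$ ($O = \frac{-5 + 2 \cdot 2}{3} = \frac{-5 + 4}{3} = \frac{1}{3} \left(-1\right) = - \frac{1}{3} \approx -0.33333$)
$U \left(M{\left(4^{2},3 \right)} - O\right) - 6 = - 12 \left(0 - - \frac{1}{3}\right) - 6 = - 12 \left(0 + \frac{1}{3}\right) - 6 = \left(-12\right) \frac{1}{3} - 6 = -4 - 6 = -10$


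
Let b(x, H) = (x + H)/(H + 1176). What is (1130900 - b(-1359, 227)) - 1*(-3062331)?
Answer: 5883104225/1403 ≈ 4.1932e+6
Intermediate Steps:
b(x, H) = (H + x)/(1176 + H)
(1130900 - b(-1359, 227)) - 1*(-3062331) = (1130900 - (227 - 1359)/(1176 + 227)) - 1*(-3062331) = (1130900 - (-1132)/1403) + 3062331 = (1130900 - 1*(-1132/1403)) + 3062331 = (1130900 + 1132/1403) + 3062331 = 1586653832/1403 + 3062331 = 5883104225/1403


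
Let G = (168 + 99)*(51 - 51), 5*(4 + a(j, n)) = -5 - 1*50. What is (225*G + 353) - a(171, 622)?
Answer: 368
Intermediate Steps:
a(j, n) = -15 (a(j, n) = -4 + (-5 - 1*50)/5 = -4 + (-5 - 50)/5 = -4 + (1/5)*(-55) = -4 - 11 = -15)
G = 0 (G = 267*0 = 0)
(225*G + 353) - a(171, 622) = (225*0 + 353) - 1*(-15) = (0 + 353) + 15 = 353 + 15 = 368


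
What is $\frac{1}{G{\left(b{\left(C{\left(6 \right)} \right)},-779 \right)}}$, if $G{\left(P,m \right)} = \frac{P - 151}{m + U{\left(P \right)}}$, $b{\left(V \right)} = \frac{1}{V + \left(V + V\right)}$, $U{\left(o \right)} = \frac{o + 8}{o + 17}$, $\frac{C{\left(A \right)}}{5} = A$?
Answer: $\frac{107273520}{20804759} \approx 5.1562$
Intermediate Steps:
$C{\left(A \right)} = 5 A$
$U{\left(o \right)} = \frac{8 + o}{17 + o}$
$b{\left(V \right)} = \frac{1}{3 V}$ ($b{\left(V \right)} = \frac{1}{V + 2 V} = \frac{1}{3 V}$)
$G{\left(P,m \right)} = \frac{-151 + P}{m + \frac{8 + P}{17 + P}}$ ($G{\left(P,m \right)} = \frac{P - 151}{m + \frac{8 + P}{17 + P}} = \frac{-151 + P}{m + \frac{8 + P}{17 + P}}$)
$\frac{1}{G{\left(b{\left(C{\left(6 \right)} \right)},-779 \right)}} = \frac{1}{\frac{1}{8 + \frac{1}{3 \cdot 5 \cdot 6} - 779 \left(17 + \frac{1}{3 \cdot 5 \cdot 6}\right)} \left(-151 + \frac{1}{3 \cdot 5 \cdot 6}\right) \left(17 + \frac{1}{3 \cdot 5 \cdot 6}\right)} = \frac{1}{\frac{1}{8 + \frac{1}{3 \cdot 30} - 779 \left(17 + \frac{1}{3 \cdot 30}\right)} \left(-151 + \frac{1}{3 \cdot 30}\right) \left(17 + \frac{1}{3 \cdot 30}\right)} = \frac{1}{\frac{1}{8 + \frac{1}{3} \cdot \frac{1}{30} - 779 \left(17 + \frac{1}{3} \cdot \frac{1}{30}\right)} \left(-151 + \frac{1}{3} \cdot \frac{1}{30}\right) \left(17 + \frac{1}{3} \cdot \frac{1}{30}\right)} = \frac{1}{\frac{1}{8 + \frac{1}{90} - 779 \left(17 + \frac{1}{90}\right)} \left(-151 + \frac{1}{90}\right) \left(17 + \frac{1}{90}\right)} = \frac{1}{\frac{1}{8 + \frac{1}{90} - \frac{1192649}{90}} \left(- \frac{13589}{90}\right) \frac{1531}{90}} = \frac{1}{\frac{1}{- \frac{595964}{45}} \left(- \frac{13589}{90}\right) \frac{1531}{90}} = \frac{1}{\left(- \frac{45}{595964}\right) \left(- \frac{13589}{90}\right) \frac{1531}{90}} = \frac{1}{\frac{20804759}{107273520}} = \frac{107273520}{20804759}$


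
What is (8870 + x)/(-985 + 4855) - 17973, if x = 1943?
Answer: -69544697/3870 ≈ -17970.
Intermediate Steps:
(8870 + x)/(-985 + 4855) - 17973 = (8870 + 1943)/(-985 + 4855) - 17973 = 10813/3870 - 17973 = -69544697/3870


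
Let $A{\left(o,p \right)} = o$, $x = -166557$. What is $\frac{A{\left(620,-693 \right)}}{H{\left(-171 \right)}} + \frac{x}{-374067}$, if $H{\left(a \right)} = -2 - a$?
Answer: $\frac{86689891}{21072441} \approx 4.1139$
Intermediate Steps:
$\frac{A{\left(620,-693 \right)}}{H{\left(-171 \right)}} + \frac{x}{-374067} = \frac{620}{-2 - -171} - \frac{166557}{-374067} = \frac{620}{-2 + 171} - - \frac{55519}{124689} = \frac{620}{169} + \frac{55519}{124689} = \frac{86689891}{21072441}$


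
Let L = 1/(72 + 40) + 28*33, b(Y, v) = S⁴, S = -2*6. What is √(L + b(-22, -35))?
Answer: √16981447/28 ≈ 147.17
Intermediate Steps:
S = -12
b(Y, v) = 20736 (b(Y, v) = (-12)⁴ = 20736)
L = 103489/112 (L = 1/112 + 924 = 103489/112 ≈ 924.01)
√(L + b(-22, -35)) = √(103489/112 + 20736) = √(2425921/112) = √16981447/28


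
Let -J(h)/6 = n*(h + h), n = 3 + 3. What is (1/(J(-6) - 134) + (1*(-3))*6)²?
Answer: 28761769/88804 ≈ 323.88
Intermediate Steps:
n = 6
J(h) = -72*h (J(h) = -36*(h + h) = -36*2*h = -72*h)
(1/(J(-6) - 134) + (1*(-3))*6)² = (1/(-72*(-6) - 134) + (1*(-3))*6)² = (1/(432 - 134) - 3*6)² = (1/298 - 18)² = (-5363/298)² = 28761769/88804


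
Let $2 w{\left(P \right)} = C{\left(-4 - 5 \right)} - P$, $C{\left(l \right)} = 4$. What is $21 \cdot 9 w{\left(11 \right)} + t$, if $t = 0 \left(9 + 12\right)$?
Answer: $- \frac{1323}{2} \approx -661.5$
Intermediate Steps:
$w{\left(P \right)} = 2 - \frac{P}{2}$ ($w{\left(P \right)} = \frac{4 - P}{2} = 2 - \frac{P}{2}$)
$t = 0$ ($t = 0 \cdot 21 = 0$)
$21 \cdot 9 w{\left(11 \right)} + t = 21 \cdot 9 \left(2 - \frac{11}{2}\right) + 0 = 189 \left(2 - \frac{11}{2}\right) + 0 = 189 \left(- \frac{7}{2}\right) + 0 = - \frac{1323}{2} + 0 = - \frac{1323}{2}$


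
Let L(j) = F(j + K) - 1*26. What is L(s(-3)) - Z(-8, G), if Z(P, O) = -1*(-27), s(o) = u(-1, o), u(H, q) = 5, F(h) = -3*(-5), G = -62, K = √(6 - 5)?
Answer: -38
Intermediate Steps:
K = 1 (K = √1 = 1)
F(h) = 15
s(o) = 5
Z(P, O) = 27
L(j) = -11 (L(j) = 15 - 1*26 = 15 - 26 = -11)
L(s(-3)) - Z(-8, G) = -11 - 1*27 = -11 - 27 = -38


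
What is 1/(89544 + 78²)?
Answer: 1/95628 ≈ 1.0457e-5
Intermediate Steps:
1/(89544 + 78²) = 1/(89544 + 6084) = 1/95628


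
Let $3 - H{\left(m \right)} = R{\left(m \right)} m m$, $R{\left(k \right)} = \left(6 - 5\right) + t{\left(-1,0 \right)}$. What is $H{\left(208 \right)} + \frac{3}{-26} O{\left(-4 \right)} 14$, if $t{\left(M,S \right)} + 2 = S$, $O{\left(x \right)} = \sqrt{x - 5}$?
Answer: $43267 - \frac{63 i}{13} \approx 43267.0 - 4.8462 i$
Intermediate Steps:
$O{\left(x \right)} = \sqrt{-5 + x}$
$t{\left(M,S \right)} = -2 + S$
$R{\left(k \right)} = -1$ ($R{\left(k \right)} = \left(6 - 5\right) + \left(-2 + 0\right) = 1 - 2 = -1$)
$H{\left(m \right)} = 3 + m^{2}$ ($H{\left(m \right)} = 3 - - m m = 3 - - m^{2} = 3 + m^{2}$)
$H{\left(208 \right)} + \frac{3}{-26} O{\left(-4 \right)} 14 = \left(3 + 208^{2}\right) + \frac{3}{-26} \sqrt{-5 - 4} \cdot 14 = \left(3 + 43264\right) + 3 \left(- \frac{1}{26}\right) \sqrt{-9} \cdot 14 = 43267 + - \frac{3 \cdot 3 i}{26} \cdot 14 = 43267 + - \frac{9 i}{26} \cdot 14 = 43267 - \frac{63 i}{13}$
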